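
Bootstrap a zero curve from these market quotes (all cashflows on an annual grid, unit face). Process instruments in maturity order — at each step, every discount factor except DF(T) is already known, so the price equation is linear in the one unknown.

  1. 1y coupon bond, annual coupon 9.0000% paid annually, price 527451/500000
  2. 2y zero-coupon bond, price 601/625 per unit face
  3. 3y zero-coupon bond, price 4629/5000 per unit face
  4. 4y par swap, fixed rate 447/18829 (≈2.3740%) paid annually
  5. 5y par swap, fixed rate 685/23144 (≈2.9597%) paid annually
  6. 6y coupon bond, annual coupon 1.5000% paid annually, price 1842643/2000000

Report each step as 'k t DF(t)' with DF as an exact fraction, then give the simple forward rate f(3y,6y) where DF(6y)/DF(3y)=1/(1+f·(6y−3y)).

step 1 [1y] bond c/1=9/100: DF=(527451/500000 − 9/100·(0))/(1+9/100) = 4839/5000 ≈ 0.967800
step 2 [2y] zero: DF = P = 601/625 ≈ 0.961600
step 3 [3y] zero: DF = P = 4629/5000 ≈ 0.925800
step 4 [4y] swap r/1=447/18829: DF=(1 − 447/18829·(0.967800+0.961600+0.925800))/(1+447/18829) = 4553/5000 ≈ 0.910600
step 5 [5y] swap r/1=685/23144: DF=(1 − 685/23144·(0.967800+0.961600+0.925800+0.910600))/(1+685/23144) = 863/1000 ≈ 0.863000
step 6 [6y] bond c/1=3/200: DF=(1842643/2000000 − 3/200·(0.967800+0.961600+0.925800+0.910600+0.863000))/(1+3/200) = 8393/10000 ≈ 0.839300

1 1 4839/5000
2 2 601/625
3 3 4629/5000
4 4 4553/5000
5 5 863/1000
6 6 8393/10000
f(3y,6y) = ((4629/5000)/(8393/10000) − 1)/(3) = 865/25179 ≈ 3.4354%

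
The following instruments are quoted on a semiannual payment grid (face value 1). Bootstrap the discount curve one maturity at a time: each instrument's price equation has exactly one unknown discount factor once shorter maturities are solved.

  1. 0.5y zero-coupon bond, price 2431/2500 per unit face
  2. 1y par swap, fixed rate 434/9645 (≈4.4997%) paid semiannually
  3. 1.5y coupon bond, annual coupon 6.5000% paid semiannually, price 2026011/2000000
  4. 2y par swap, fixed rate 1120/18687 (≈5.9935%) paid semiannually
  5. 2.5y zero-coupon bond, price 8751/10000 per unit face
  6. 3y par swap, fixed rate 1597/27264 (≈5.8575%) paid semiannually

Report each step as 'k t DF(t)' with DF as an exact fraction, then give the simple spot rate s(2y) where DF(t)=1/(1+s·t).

step 1 [0.5y] zero: DF = P = 2431/2500 ≈ 0.972400
step 2 [1y] swap r/2=217/9645: DF=(1 − 217/9645·(0.972400))/(1+217/9645) = 4783/5000 ≈ 0.956600
step 3 [1.5y] bond c/2=13/400: DF=(2026011/2000000 − 13/400·(0.972400+0.956600))/(1+13/400) = 2301/2500 ≈ 0.920400
step 4 [2y] swap r/2=560/18687: DF=(1 − 560/18687·(0.972400+0.956600+0.920400))/(1+560/18687) = 111/125 ≈ 0.888000
step 5 [2.5y] zero: DF = P = 8751/10000 ≈ 0.875100
step 6 [3y] swap r/2=1597/54528: DF=(1 − 1597/54528·(0.972400+0.956600+0.920400+0.888000+0.875100))/(1+1597/54528) = 8403/10000 ≈ 0.840300

1 1/2 2431/2500
2 1 4783/5000
3 3/2 2301/2500
4 2 111/125
5 5/2 8751/10000
6 3 8403/10000
s(2y) = (1/(111/125) − 1)/(2) = 7/111 ≈ 6.3063%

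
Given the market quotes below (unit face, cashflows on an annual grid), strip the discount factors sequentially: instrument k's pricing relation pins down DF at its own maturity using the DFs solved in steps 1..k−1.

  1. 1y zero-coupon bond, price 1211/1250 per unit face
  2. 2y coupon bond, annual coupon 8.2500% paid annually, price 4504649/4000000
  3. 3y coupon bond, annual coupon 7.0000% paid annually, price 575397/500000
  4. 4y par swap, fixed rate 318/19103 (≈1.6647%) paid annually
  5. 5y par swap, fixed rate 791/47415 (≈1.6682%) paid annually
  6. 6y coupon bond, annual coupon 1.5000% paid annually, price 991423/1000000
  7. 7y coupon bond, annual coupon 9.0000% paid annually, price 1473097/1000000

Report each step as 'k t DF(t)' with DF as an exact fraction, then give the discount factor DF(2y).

1 1 1211/1250
2 2 1933/2000
3 3 9489/10000
4 4 2341/2500
5 5 9209/10000
6 6 9067/10000
7 7 8851/10000
DF(2y) = 1933/2000 ≈ 0.966500

step 1 [1y] zero: DF = P = 1211/1250 ≈ 0.968800
step 2 [2y] bond c/1=33/400: DF=(4504649/4000000 − 33/400·(0.968800))/(1+33/400) = 1933/2000 ≈ 0.966500
step 3 [3y] bond c/1=7/100: DF=(575397/500000 − 7/100·(0.968800+0.966500))/(1+7/100) = 9489/10000 ≈ 0.948900
step 4 [4y] swap r/1=318/19103: DF=(1 − 318/19103·(0.968800+0.966500+0.948900))/(1+318/19103) = 2341/2500 ≈ 0.936400
step 5 [5y] swap r/1=791/47415: DF=(1 − 791/47415·(0.968800+0.966500+0.948900+0.936400))/(1+791/47415) = 9209/10000 ≈ 0.920900
step 6 [6y] bond c/1=3/200: DF=(991423/1000000 − 3/200·(0.968800+0.966500+0.948900+0.936400+0.920900))/(1+3/200) = 9067/10000 ≈ 0.906700
step 7 [7y] bond c/1=9/100: DF=(1473097/1000000 − 9/100·(0.968800+0.966500+0.948900+0.936400+0.920900+0.906700))/(1+9/100) = 8851/10000 ≈ 0.885100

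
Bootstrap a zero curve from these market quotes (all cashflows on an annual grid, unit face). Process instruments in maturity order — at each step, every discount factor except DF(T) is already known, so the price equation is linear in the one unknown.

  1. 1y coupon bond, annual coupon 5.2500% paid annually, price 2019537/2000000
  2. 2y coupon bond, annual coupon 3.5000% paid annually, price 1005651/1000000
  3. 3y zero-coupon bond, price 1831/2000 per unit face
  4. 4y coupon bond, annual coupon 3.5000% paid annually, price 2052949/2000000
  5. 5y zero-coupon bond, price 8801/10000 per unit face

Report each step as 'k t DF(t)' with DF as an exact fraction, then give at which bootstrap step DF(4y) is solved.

1 1 4797/5000
2 2 587/625
3 3 1831/2000
4 4 4483/5000
5 5 8801/10000
DF(4y) is solved at step 4

step 1 [1y] bond c/1=21/400: DF=(2019537/2000000 − 21/400·(0))/(1+21/400) = 4797/5000 ≈ 0.959400
step 2 [2y] bond c/1=7/200: DF=(1005651/1000000 − 7/200·(0.959400))/(1+7/200) = 587/625 ≈ 0.939200
step 3 [3y] zero: DF = P = 1831/2000 ≈ 0.915500
step 4 [4y] bond c/1=7/200: DF=(2052949/2000000 − 7/200·(0.959400+0.939200+0.915500))/(1+7/200) = 4483/5000 ≈ 0.896600
step 5 [5y] zero: DF = P = 8801/10000 ≈ 0.880100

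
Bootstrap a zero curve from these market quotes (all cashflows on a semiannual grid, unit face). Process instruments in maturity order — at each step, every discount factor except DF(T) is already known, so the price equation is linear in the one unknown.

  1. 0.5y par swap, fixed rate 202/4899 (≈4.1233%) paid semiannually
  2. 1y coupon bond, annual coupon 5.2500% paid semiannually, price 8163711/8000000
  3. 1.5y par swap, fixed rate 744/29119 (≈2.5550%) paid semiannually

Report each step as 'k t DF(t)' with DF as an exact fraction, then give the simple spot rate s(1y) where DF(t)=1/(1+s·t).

1 1/2 4899/5000
2 1 9693/10000
3 3/2 2407/2500
s(1y) = (1/(9693/10000) − 1)/(1) = 307/9693 ≈ 3.1672%

step 1 [0.5y] swap r/2=101/4899: DF=(1 − 101/4899·(0))/(1+101/4899) = 4899/5000 ≈ 0.979800
step 2 [1y] bond c/2=21/800: DF=(8163711/8000000 − 21/800·(0.979800))/(1+21/800) = 9693/10000 ≈ 0.969300
step 3 [1.5y] swap r/2=372/29119: DF=(1 − 372/29119·(0.979800+0.969300))/(1+372/29119) = 2407/2500 ≈ 0.962800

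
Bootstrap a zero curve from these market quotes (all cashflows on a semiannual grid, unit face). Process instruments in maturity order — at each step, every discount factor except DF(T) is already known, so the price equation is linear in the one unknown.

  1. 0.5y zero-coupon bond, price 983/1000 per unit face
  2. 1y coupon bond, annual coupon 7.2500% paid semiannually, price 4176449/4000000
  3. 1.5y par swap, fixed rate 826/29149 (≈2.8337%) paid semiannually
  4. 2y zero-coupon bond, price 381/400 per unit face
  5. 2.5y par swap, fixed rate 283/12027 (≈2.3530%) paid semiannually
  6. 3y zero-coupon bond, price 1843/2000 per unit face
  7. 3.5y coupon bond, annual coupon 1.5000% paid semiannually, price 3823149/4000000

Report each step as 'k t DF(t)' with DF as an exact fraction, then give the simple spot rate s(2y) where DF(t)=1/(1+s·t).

1 1/2 983/1000
2 1 2433/2500
3 3/2 9587/10000
4 2 381/400
5 5/2 4717/5000
6 3 1843/2000
7 7/2 453/500
s(2y) = (1/(381/400) − 1)/(2) = 19/762 ≈ 2.4934%

step 1 [0.5y] zero: DF = P = 983/1000 ≈ 0.983000
step 2 [1y] bond c/2=29/800: DF=(4176449/4000000 − 29/800·(0.983000))/(1+29/800) = 2433/2500 ≈ 0.973200
step 3 [1.5y] swap r/2=413/29149: DF=(1 − 413/29149·(0.983000+0.973200))/(1+413/29149) = 9587/10000 ≈ 0.958700
step 4 [2y] zero: DF = P = 381/400 ≈ 0.952500
step 5 [2.5y] swap r/2=283/24054: DF=(1 − 283/24054·(0.983000+0.973200+0.958700+0.952500))/(1+283/24054) = 4717/5000 ≈ 0.943400
step 6 [3y] zero: DF = P = 1843/2000 ≈ 0.921500
step 7 [3.5y] bond c/2=3/400: DF=(3823149/4000000 − 3/400·(0.983000+0.973200+0.958700+0.952500+0.943400+0.921500))/(1+3/400) = 453/500 ≈ 0.906000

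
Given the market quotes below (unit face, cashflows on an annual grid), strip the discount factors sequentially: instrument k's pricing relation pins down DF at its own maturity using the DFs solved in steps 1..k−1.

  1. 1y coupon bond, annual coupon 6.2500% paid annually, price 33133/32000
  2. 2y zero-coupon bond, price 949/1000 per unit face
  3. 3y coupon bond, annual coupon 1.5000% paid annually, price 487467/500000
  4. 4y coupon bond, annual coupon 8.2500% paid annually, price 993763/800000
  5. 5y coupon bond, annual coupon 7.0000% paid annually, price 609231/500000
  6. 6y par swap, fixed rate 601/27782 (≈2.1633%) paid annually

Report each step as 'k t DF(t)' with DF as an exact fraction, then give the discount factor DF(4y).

1 1 1949/2000
2 2 949/1000
3 3 9321/10000
4 4 9299/10000
5 5 8911/10000
6 6 4399/5000
DF(4y) = 9299/10000 ≈ 0.929900

step 1 [1y] bond c/1=1/16: DF=(33133/32000 − 1/16·(0))/(1+1/16) = 1949/2000 ≈ 0.974500
step 2 [2y] zero: DF = P = 949/1000 ≈ 0.949000
step 3 [3y] bond c/1=3/200: DF=(487467/500000 − 3/200·(0.974500+0.949000))/(1+3/200) = 9321/10000 ≈ 0.932100
step 4 [4y] bond c/1=33/400: DF=(993763/800000 − 33/400·(0.974500+0.949000+0.932100))/(1+33/400) = 9299/10000 ≈ 0.929900
step 5 [5y] bond c/1=7/100: DF=(609231/500000 − 7/100·(0.974500+0.949000+0.932100+0.929900))/(1+7/100) = 8911/10000 ≈ 0.891100
step 6 [6y] swap r/1=601/27782: DF=(1 − 601/27782·(0.974500+0.949000+0.932100+0.929900+0.891100))/(1+601/27782) = 4399/5000 ≈ 0.879800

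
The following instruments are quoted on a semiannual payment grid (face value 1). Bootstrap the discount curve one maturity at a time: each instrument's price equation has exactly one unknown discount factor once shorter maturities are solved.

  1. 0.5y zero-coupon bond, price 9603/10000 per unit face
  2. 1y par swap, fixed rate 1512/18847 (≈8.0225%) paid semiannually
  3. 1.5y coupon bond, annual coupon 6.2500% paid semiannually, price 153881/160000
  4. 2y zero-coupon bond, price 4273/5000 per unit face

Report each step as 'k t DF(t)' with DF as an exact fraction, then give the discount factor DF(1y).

step 1 [0.5y] zero: DF = P = 9603/10000 ≈ 0.960300
step 2 [1y] swap r/2=756/18847: DF=(1 − 756/18847·(0.960300))/(1+756/18847) = 2311/2500 ≈ 0.924400
step 3 [1.5y] bond c/2=1/32: DF=(153881/160000 − 1/32·(0.960300+0.924400))/(1+1/32) = 1751/2000 ≈ 0.875500
step 4 [2y] zero: DF = P = 4273/5000 ≈ 0.854600

1 1/2 9603/10000
2 1 2311/2500
3 3/2 1751/2000
4 2 4273/5000
DF(1y) = 2311/2500 ≈ 0.924400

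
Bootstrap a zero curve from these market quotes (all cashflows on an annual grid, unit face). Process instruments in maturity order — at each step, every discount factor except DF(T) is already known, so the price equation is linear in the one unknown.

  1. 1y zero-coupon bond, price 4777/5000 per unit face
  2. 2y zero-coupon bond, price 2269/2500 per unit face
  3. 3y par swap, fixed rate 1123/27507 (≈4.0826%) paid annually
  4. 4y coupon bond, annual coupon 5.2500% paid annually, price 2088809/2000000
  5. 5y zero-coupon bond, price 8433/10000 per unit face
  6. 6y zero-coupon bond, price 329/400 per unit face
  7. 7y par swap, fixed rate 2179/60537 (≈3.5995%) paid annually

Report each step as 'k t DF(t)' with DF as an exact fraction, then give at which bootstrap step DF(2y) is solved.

step 1 [1y] zero: DF = P = 4777/5000 ≈ 0.955400
step 2 [2y] zero: DF = P = 2269/2500 ≈ 0.907600
step 3 [3y] swap r/1=1123/27507: DF=(1 − 1123/27507·(0.955400+0.907600))/(1+1123/27507) = 8877/10000 ≈ 0.887700
step 4 [4y] bond c/1=21/400: DF=(2088809/2000000 − 21/400·(0.955400+0.907600+0.887700))/(1+21/400) = 8551/10000 ≈ 0.855100
step 5 [5y] zero: DF = P = 8433/10000 ≈ 0.843300
step 6 [6y] zero: DF = P = 329/400 ≈ 0.822500
step 7 [7y] swap r/1=2179/60537: DF=(1 − 2179/60537·(0.955400+0.907600+0.887700+0.855100+0.843300+0.822500))/(1+2179/60537) = 7821/10000 ≈ 0.782100

1 1 4777/5000
2 2 2269/2500
3 3 8877/10000
4 4 8551/10000
5 5 8433/10000
6 6 329/400
7 7 7821/10000
DF(2y) is solved at step 2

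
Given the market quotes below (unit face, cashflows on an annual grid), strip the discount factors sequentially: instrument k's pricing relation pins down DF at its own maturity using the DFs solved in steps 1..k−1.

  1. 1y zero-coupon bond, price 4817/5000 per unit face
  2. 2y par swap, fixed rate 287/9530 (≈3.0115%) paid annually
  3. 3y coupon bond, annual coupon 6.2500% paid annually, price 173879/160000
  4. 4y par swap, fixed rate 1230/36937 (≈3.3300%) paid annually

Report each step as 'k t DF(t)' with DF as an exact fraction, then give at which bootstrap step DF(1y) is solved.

1 1 4817/5000
2 2 4713/5000
3 3 9107/10000
4 4 877/1000
DF(1y) is solved at step 1

step 1 [1y] zero: DF = P = 4817/5000 ≈ 0.963400
step 2 [2y] swap r/1=287/9530: DF=(1 − 287/9530·(0.963400))/(1+287/9530) = 4713/5000 ≈ 0.942600
step 3 [3y] bond c/1=1/16: DF=(173879/160000 − 1/16·(0.963400+0.942600))/(1+1/16) = 9107/10000 ≈ 0.910700
step 4 [4y] swap r/1=1230/36937: DF=(1 − 1230/36937·(0.963400+0.942600+0.910700))/(1+1230/36937) = 877/1000 ≈ 0.877000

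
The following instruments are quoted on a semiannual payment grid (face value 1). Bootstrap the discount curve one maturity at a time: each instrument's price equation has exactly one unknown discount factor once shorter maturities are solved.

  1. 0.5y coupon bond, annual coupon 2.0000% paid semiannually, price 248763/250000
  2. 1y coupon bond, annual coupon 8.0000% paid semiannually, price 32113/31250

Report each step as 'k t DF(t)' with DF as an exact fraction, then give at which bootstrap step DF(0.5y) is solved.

step 1 [0.5y] bond c/2=1/100: DF=(248763/250000 − 1/100·(0))/(1+1/100) = 2463/2500 ≈ 0.985200
step 2 [1y] bond c/2=1/25: DF=(32113/31250 − 1/25·(0.985200))/(1+1/25) = 4751/5000 ≈ 0.950200

1 1/2 2463/2500
2 1 4751/5000
DF(0.5y) is solved at step 1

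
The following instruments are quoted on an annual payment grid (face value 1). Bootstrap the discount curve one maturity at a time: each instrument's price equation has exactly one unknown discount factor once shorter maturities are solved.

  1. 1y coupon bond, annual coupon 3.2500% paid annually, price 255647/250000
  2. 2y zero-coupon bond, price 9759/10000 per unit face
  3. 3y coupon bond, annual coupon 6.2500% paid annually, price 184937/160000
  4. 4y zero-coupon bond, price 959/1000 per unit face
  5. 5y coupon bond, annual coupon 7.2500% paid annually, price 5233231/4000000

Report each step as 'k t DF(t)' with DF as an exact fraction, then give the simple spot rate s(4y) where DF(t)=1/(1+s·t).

step 1 [1y] bond c/1=13/400: DF=(255647/250000 − 13/400·(0))/(1+13/400) = 619/625 ≈ 0.990400
step 2 [2y] zero: DF = P = 9759/10000 ≈ 0.975900
step 3 [3y] bond c/1=1/16: DF=(184937/160000 − 1/16·(0.990400+0.975900))/(1+1/16) = 4861/5000 ≈ 0.972200
step 4 [4y] zero: DF = P = 959/1000 ≈ 0.959000
step 5 [5y] bond c/1=29/400: DF=(5233231/4000000 − 29/400·(0.990400+0.975900+0.972200+0.959000))/(1+29/400) = 2391/2500 ≈ 0.956400

1 1 619/625
2 2 9759/10000
3 3 4861/5000
4 4 959/1000
5 5 2391/2500
s(4y) = (1/(959/1000) − 1)/(4) = 41/3836 ≈ 1.0688%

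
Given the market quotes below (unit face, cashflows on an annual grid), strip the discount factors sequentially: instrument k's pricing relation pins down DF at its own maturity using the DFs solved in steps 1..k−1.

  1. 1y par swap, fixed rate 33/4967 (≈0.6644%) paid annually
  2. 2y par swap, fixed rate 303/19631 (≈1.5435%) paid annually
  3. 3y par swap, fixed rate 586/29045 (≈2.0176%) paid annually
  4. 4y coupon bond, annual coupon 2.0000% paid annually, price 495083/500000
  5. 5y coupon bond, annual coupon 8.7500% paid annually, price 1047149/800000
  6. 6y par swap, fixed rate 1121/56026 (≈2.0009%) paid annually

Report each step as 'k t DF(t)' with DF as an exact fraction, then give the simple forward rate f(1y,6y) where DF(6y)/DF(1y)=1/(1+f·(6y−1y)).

step 1 [1y] swap r/1=33/4967: DF=(1 − 33/4967·(0))/(1+33/4967) = 4967/5000 ≈ 0.993400
step 2 [2y] swap r/1=303/19631: DF=(1 − 303/19631·(0.993400))/(1+303/19631) = 9697/10000 ≈ 0.969700
step 3 [3y] swap r/1=586/29045: DF=(1 − 586/29045·(0.993400+0.969700))/(1+586/29045) = 4707/5000 ≈ 0.941400
step 4 [4y] bond c/1=1/50: DF=(495083/500000 − 1/50·(0.993400+0.969700+0.941400))/(1+1/50) = 4569/5000 ≈ 0.913800
step 5 [5y] bond c/1=7/80: DF=(1047149/800000 − 7/80·(0.993400+0.969700+0.941400+0.913800))/(1+7/80) = 2241/2500 ≈ 0.896400
step 6 [6y] swap r/1=1121/56026: DF=(1 − 1121/56026·(0.993400+0.969700+0.941400+0.913800+0.896400))/(1+1121/56026) = 8879/10000 ≈ 0.887900

1 1 4967/5000
2 2 9697/10000
3 3 4707/5000
4 4 4569/5000
5 5 2241/2500
6 6 8879/10000
f(1y,6y) = ((4967/5000)/(8879/10000) − 1)/(5) = 211/8879 ≈ 2.3764%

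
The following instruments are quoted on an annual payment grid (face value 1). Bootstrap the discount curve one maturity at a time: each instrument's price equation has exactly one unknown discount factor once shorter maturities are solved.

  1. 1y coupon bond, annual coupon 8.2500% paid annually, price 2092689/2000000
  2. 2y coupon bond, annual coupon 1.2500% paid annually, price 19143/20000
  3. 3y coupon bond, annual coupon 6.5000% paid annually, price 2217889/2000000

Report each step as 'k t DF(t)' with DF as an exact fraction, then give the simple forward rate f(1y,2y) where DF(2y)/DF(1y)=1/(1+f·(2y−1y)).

1 1 4833/5000
2 2 4667/5000
3 3 9253/10000
f(1y,2y) = ((4833/5000)/(4667/5000) − 1)/(1) = 166/4667 ≈ 3.5569%

step 1 [1y] bond c/1=33/400: DF=(2092689/2000000 − 33/400·(0))/(1+33/400) = 4833/5000 ≈ 0.966600
step 2 [2y] bond c/1=1/80: DF=(19143/20000 − 1/80·(0.966600))/(1+1/80) = 4667/5000 ≈ 0.933400
step 3 [3y] bond c/1=13/200: DF=(2217889/2000000 − 13/200·(0.966600+0.933400))/(1+13/200) = 9253/10000 ≈ 0.925300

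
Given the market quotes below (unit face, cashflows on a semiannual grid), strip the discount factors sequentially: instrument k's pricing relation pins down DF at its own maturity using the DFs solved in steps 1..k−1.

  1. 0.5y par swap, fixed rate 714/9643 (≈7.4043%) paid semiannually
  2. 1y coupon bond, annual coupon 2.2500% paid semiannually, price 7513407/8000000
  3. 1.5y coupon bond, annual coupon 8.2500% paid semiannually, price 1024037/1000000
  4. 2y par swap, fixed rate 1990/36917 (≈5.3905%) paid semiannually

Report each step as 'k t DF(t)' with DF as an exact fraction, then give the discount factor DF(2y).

step 1 [0.5y] swap r/2=357/9643: DF=(1 − 357/9643·(0))/(1+357/9643) = 9643/10000 ≈ 0.964300
step 2 [1y] bond c/2=9/800: DF=(7513407/8000000 − 9/800·(0.964300))/(1+9/800) = 459/500 ≈ 0.918000
step 3 [1.5y] bond c/2=33/800: DF=(1024037/1000000 − 33/800·(0.964300+0.918000))/(1+33/800) = 9089/10000 ≈ 0.908900
step 4 [2y] swap r/2=995/36917: DF=(1 − 995/36917·(0.964300+0.918000+0.908900))/(1+995/36917) = 1801/2000 ≈ 0.900500

1 1/2 9643/10000
2 1 459/500
3 3/2 9089/10000
4 2 1801/2000
DF(2y) = 1801/2000 ≈ 0.900500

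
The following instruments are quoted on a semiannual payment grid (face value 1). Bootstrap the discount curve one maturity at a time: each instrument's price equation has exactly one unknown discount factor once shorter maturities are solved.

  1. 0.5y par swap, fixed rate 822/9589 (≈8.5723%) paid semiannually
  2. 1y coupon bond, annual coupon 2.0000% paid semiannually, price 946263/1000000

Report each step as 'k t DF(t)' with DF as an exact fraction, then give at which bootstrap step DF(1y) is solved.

step 1 [0.5y] swap r/2=411/9589: DF=(1 − 411/9589·(0))/(1+411/9589) = 9589/10000 ≈ 0.958900
step 2 [1y] bond c/2=1/100: DF=(946263/1000000 − 1/100·(0.958900))/(1+1/100) = 4637/5000 ≈ 0.927400

1 1/2 9589/10000
2 1 4637/5000
DF(1y) is solved at step 2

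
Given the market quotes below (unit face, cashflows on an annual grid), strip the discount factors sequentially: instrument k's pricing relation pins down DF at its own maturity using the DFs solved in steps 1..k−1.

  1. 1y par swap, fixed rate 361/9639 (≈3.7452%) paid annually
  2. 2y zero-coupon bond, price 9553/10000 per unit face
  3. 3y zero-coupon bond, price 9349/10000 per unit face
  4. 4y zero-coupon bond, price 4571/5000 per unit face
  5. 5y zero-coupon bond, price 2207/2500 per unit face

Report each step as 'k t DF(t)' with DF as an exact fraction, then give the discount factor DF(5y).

step 1 [1y] swap r/1=361/9639: DF=(1 − 361/9639·(0))/(1+361/9639) = 9639/10000 ≈ 0.963900
step 2 [2y] zero: DF = P = 9553/10000 ≈ 0.955300
step 3 [3y] zero: DF = P = 9349/10000 ≈ 0.934900
step 4 [4y] zero: DF = P = 4571/5000 ≈ 0.914200
step 5 [5y] zero: DF = P = 2207/2500 ≈ 0.882800

1 1 9639/10000
2 2 9553/10000
3 3 9349/10000
4 4 4571/5000
5 5 2207/2500
DF(5y) = 2207/2500 ≈ 0.882800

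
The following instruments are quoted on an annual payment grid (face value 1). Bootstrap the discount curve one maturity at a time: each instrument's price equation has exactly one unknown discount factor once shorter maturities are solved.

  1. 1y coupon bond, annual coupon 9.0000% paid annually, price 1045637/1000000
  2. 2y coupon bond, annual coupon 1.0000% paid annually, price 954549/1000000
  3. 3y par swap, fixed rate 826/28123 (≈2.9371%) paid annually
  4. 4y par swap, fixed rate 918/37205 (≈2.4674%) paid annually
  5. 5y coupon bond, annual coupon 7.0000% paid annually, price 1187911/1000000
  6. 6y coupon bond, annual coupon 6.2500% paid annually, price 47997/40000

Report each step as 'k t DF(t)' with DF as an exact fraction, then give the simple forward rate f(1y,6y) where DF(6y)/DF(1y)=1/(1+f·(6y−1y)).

1 1 9593/10000
2 2 2339/2500
3 3 4587/5000
4 4 4541/5000
5 5 2167/2500
6 6 1719/2000
f(1y,6y) = ((9593/10000)/(1719/2000) − 1)/(5) = 998/42975 ≈ 2.3223%

step 1 [1y] bond c/1=9/100: DF=(1045637/1000000 − 9/100·(0))/(1+9/100) = 9593/10000 ≈ 0.959300
step 2 [2y] bond c/1=1/100: DF=(954549/1000000 − 1/100·(0.959300))/(1+1/100) = 2339/2500 ≈ 0.935600
step 3 [3y] swap r/1=826/28123: DF=(1 − 826/28123·(0.959300+0.935600))/(1+826/28123) = 4587/5000 ≈ 0.917400
step 4 [4y] swap r/1=918/37205: DF=(1 − 918/37205·(0.959300+0.935600+0.917400))/(1+918/37205) = 4541/5000 ≈ 0.908200
step 5 [5y] bond c/1=7/100: DF=(1187911/1000000 − 7/100·(0.959300+0.935600+0.917400+0.908200))/(1+7/100) = 2167/2500 ≈ 0.866800
step 6 [6y] bond c/1=1/16: DF=(47997/40000 − 1/16·(0.959300+0.935600+0.917400+0.908200+0.866800))/(1+1/16) = 1719/2000 ≈ 0.859500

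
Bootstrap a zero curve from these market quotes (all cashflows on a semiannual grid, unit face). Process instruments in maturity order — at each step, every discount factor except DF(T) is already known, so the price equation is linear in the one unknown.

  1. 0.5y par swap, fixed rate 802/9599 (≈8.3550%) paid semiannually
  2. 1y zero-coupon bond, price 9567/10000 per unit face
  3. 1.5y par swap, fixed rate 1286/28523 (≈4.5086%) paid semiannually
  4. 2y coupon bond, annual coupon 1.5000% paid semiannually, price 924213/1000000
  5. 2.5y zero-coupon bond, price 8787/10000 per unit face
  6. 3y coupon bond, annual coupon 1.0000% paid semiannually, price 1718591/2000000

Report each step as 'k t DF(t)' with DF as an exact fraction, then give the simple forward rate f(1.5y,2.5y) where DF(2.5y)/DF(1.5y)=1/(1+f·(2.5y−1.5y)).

step 1 [0.5y] swap r/2=401/9599: DF=(1 − 401/9599·(0))/(1+401/9599) = 9599/10000 ≈ 0.959900
step 2 [1y] zero: DF = P = 9567/10000 ≈ 0.956700
step 3 [1.5y] swap r/2=643/28523: DF=(1 − 643/28523·(0.959900+0.956700))/(1+643/28523) = 9357/10000 ≈ 0.935700
step 4 [2y] bond c/2=3/400: DF=(924213/1000000 − 3/400·(0.959900+0.956700+0.935700))/(1+3/400) = 8961/10000 ≈ 0.896100
step 5 [2.5y] zero: DF = P = 8787/10000 ≈ 0.878700
step 6 [3y] bond c/2=1/200: DF=(1718591/2000000 − 1/200·(0.959900+0.956700+0.935700+0.896100+0.878700))/(1+1/200) = 104/125 ≈ 0.832000

1 1/2 9599/10000
2 1 9567/10000
3 3/2 9357/10000
4 2 8961/10000
5 5/2 8787/10000
6 3 104/125
f(1.5y,2.5y) = ((9357/10000)/(8787/10000) − 1)/(1) = 190/2929 ≈ 6.4869%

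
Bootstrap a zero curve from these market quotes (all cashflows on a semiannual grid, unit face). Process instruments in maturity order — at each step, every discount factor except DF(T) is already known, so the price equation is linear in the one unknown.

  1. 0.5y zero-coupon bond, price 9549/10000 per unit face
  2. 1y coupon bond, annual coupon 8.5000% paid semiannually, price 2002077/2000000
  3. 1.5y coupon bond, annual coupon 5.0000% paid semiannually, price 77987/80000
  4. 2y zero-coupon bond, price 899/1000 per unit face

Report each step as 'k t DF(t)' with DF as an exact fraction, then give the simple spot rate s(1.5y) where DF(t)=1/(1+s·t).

1 1/2 9549/10000
2 1 9213/10000
3 3/2 9053/10000
4 2 899/1000
s(1.5y) = (1/(9053/10000) − 1)/(3/2) = 1894/27159 ≈ 6.9737%

step 1 [0.5y] zero: DF = P = 9549/10000 ≈ 0.954900
step 2 [1y] bond c/2=17/400: DF=(2002077/2000000 − 17/400·(0.954900))/(1+17/400) = 9213/10000 ≈ 0.921300
step 3 [1.5y] bond c/2=1/40: DF=(77987/80000 − 1/40·(0.954900+0.921300))/(1+1/40) = 9053/10000 ≈ 0.905300
step 4 [2y] zero: DF = P = 899/1000 ≈ 0.899000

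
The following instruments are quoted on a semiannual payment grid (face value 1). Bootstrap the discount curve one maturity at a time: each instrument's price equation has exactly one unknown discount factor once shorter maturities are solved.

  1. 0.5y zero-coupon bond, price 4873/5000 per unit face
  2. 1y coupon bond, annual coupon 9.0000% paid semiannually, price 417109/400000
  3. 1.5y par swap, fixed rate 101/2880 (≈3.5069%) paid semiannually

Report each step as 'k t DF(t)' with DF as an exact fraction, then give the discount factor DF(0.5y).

step 1 [0.5y] zero: DF = P = 4873/5000 ≈ 0.974600
step 2 [1y] bond c/2=9/200: DF=(417109/400000 − 9/200·(0.974600))/(1+9/200) = 9559/10000 ≈ 0.955900
step 3 [1.5y] swap r/2=101/5760: DF=(1 − 101/5760·(0.974600+0.955900))/(1+101/5760) = 1899/2000 ≈ 0.949500

1 1/2 4873/5000
2 1 9559/10000
3 3/2 1899/2000
DF(0.5y) = 4873/5000 ≈ 0.974600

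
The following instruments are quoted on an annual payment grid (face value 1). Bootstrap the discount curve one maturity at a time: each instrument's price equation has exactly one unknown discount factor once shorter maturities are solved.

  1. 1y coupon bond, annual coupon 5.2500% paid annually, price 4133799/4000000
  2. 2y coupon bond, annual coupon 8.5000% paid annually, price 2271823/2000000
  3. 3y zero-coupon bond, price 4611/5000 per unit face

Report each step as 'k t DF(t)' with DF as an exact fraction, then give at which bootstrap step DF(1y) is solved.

step 1 [1y] bond c/1=21/400: DF=(4133799/4000000 − 21/400·(0))/(1+21/400) = 9819/10000 ≈ 0.981900
step 2 [2y] bond c/1=17/200: DF=(2271823/2000000 − 17/200·(0.981900))/(1+17/200) = 97/100 ≈ 0.970000
step 3 [3y] zero: DF = P = 4611/5000 ≈ 0.922200

1 1 9819/10000
2 2 97/100
3 3 4611/5000
DF(1y) is solved at step 1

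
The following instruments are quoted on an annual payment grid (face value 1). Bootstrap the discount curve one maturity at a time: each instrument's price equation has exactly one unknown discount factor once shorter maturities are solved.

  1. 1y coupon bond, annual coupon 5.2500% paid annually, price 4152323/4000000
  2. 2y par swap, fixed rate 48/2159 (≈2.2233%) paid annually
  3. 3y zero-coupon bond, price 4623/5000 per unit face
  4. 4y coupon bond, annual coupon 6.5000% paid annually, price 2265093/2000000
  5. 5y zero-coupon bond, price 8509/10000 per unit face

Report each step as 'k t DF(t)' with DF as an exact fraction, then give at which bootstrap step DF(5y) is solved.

1 1 9863/10000
2 2 598/625
3 3 4623/5000
4 4 2221/2500
5 5 8509/10000
DF(5y) is solved at step 5

step 1 [1y] bond c/1=21/400: DF=(4152323/4000000 − 21/400·(0))/(1+21/400) = 9863/10000 ≈ 0.986300
step 2 [2y] swap r/1=48/2159: DF=(1 − 48/2159·(0.986300))/(1+48/2159) = 598/625 ≈ 0.956800
step 3 [3y] zero: DF = P = 4623/5000 ≈ 0.924600
step 4 [4y] bond c/1=13/200: DF=(2265093/2000000 − 13/200·(0.986300+0.956800+0.924600))/(1+13/200) = 2221/2500 ≈ 0.888400
step 5 [5y] zero: DF = P = 8509/10000 ≈ 0.850900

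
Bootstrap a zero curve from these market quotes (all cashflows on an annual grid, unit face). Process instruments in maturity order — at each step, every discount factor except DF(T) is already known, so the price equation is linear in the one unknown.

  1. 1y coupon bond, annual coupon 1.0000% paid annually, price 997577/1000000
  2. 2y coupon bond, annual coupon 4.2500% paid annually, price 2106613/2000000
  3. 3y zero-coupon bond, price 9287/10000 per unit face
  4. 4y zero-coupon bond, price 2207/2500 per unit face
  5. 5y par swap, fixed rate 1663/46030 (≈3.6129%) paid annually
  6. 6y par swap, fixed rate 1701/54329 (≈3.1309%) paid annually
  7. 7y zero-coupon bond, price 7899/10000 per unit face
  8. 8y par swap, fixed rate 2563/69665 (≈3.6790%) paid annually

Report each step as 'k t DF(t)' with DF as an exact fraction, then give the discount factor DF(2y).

1 1 9877/10000
2 2 9701/10000
3 3 9287/10000
4 4 2207/2500
5 5 8337/10000
6 6 8299/10000
7 7 7899/10000
8 8 7437/10000
DF(2y) = 9701/10000 ≈ 0.970100

step 1 [1y] bond c/1=1/100: DF=(997577/1000000 − 1/100·(0))/(1+1/100) = 9877/10000 ≈ 0.987700
step 2 [2y] bond c/1=17/400: DF=(2106613/2000000 − 17/400·(0.987700))/(1+17/400) = 9701/10000 ≈ 0.970100
step 3 [3y] zero: DF = P = 9287/10000 ≈ 0.928700
step 4 [4y] zero: DF = P = 2207/2500 ≈ 0.882800
step 5 [5y] swap r/1=1663/46030: DF=(1 − 1663/46030·(0.987700+0.970100+0.928700+0.882800))/(1+1663/46030) = 8337/10000 ≈ 0.833700
step 6 [6y] swap r/1=1701/54329: DF=(1 − 1701/54329·(0.987700+0.970100+0.928700+0.882800+0.833700))/(1+1701/54329) = 8299/10000 ≈ 0.829900
step 7 [7y] zero: DF = P = 7899/10000 ≈ 0.789900
step 8 [8y] swap r/1=2563/69665: DF=(1 − 2563/69665·(0.987700+0.970100+0.928700+0.882800+0.833700+0.829900+0.789900))/(1+2563/69665) = 7437/10000 ≈ 0.743700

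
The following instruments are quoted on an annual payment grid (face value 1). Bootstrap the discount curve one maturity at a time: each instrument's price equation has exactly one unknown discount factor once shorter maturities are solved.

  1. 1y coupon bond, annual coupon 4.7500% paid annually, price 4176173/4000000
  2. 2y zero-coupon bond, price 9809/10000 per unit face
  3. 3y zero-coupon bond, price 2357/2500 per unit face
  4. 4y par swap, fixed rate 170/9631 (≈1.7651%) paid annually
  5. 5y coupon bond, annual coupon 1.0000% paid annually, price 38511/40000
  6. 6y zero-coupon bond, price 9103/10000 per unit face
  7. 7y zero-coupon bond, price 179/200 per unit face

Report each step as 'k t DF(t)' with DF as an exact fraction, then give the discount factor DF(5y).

1 1 9967/10000
2 2 9809/10000
3 3 2357/2500
4 4 233/250
5 5 9151/10000
6 6 9103/10000
7 7 179/200
DF(5y) = 9151/10000 ≈ 0.915100

step 1 [1y] bond c/1=19/400: DF=(4176173/4000000 − 19/400·(0))/(1+19/400) = 9967/10000 ≈ 0.996700
step 2 [2y] zero: DF = P = 9809/10000 ≈ 0.980900
step 3 [3y] zero: DF = P = 2357/2500 ≈ 0.942800
step 4 [4y] swap r/1=170/9631: DF=(1 − 170/9631·(0.996700+0.980900+0.942800))/(1+170/9631) = 233/250 ≈ 0.932000
step 5 [5y] bond c/1=1/100: DF=(38511/40000 − 1/100·(0.996700+0.980900+0.942800+0.932000))/(1+1/100) = 9151/10000 ≈ 0.915100
step 6 [6y] zero: DF = P = 9103/10000 ≈ 0.910300
step 7 [7y] zero: DF = P = 179/200 ≈ 0.895000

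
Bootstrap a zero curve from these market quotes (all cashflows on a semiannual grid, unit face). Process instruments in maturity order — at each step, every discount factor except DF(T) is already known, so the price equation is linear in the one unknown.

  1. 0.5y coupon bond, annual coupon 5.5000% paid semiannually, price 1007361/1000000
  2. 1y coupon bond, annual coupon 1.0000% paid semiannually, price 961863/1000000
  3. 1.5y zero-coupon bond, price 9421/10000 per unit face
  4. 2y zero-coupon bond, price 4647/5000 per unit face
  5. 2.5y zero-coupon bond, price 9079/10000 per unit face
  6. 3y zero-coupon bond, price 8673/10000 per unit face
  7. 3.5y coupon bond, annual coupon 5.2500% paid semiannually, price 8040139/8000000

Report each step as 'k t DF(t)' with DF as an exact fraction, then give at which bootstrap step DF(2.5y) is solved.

step 1 [0.5y] bond c/2=11/400: DF=(1007361/1000000 − 11/400·(0))/(1+11/400) = 2451/2500 ≈ 0.980400
step 2 [1y] bond c/2=1/200: DF=(961863/1000000 − 1/200·(0.980400))/(1+1/200) = 4761/5000 ≈ 0.952200
step 3 [1.5y] zero: DF = P = 9421/10000 ≈ 0.942100
step 4 [2y] zero: DF = P = 4647/5000 ≈ 0.929400
step 5 [2.5y] zero: DF = P = 9079/10000 ≈ 0.907900
step 6 [3y] zero: DF = P = 8673/10000 ≈ 0.867300
step 7 [3.5y] bond c/2=21/800: DF=(8040139/8000000 − 21/800·(0.980400+0.952200+0.942100+0.929400+0.907900+0.867300))/(1+21/800) = 4183/5000 ≈ 0.836600

1 1/2 2451/2500
2 1 4761/5000
3 3/2 9421/10000
4 2 4647/5000
5 5/2 9079/10000
6 3 8673/10000
7 7/2 4183/5000
DF(2.5y) is solved at step 5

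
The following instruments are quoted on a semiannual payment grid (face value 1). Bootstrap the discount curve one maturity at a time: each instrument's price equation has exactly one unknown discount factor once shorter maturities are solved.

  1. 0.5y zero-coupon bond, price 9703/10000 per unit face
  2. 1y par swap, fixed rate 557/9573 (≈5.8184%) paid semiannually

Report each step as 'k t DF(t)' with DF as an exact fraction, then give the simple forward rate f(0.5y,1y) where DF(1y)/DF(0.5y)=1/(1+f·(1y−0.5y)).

1 1/2 9703/10000
2 1 9443/10000
f(0.5y,1y) = ((9703/10000)/(9443/10000) − 1)/(1/2) = 520/9443 ≈ 5.5067%

step 1 [0.5y] zero: DF = P = 9703/10000 ≈ 0.970300
step 2 [1y] swap r/2=557/19146: DF=(1 − 557/19146·(0.970300))/(1+557/19146) = 9443/10000 ≈ 0.944300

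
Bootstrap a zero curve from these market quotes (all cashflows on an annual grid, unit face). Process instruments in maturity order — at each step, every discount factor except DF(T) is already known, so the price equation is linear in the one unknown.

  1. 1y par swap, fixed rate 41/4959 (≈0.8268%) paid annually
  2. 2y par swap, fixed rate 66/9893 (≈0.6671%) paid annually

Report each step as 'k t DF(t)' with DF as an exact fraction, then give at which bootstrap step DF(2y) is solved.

step 1 [1y] swap r/1=41/4959: DF=(1 − 41/4959·(0))/(1+41/4959) = 4959/5000 ≈ 0.991800
step 2 [2y] swap r/1=66/9893: DF=(1 − 66/9893·(0.991800))/(1+66/9893) = 2467/2500 ≈ 0.986800

1 1 4959/5000
2 2 2467/2500
DF(2y) is solved at step 2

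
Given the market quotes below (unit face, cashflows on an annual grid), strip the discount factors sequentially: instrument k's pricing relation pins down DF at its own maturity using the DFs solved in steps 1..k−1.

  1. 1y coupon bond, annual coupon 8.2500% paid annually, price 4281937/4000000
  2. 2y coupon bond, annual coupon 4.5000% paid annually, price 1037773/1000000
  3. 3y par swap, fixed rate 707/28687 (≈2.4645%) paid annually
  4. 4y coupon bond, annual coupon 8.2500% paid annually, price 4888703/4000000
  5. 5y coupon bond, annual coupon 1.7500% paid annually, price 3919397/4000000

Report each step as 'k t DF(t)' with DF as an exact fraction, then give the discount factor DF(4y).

step 1 [1y] bond c/1=33/400: DF=(4281937/4000000 − 33/400·(0))/(1+33/400) = 9889/10000 ≈ 0.988900
step 2 [2y] bond c/1=9/200: DF=(1037773/1000000 − 9/200·(0.988900))/(1+9/200) = 1901/2000 ≈ 0.950500
step 3 [3y] swap r/1=707/28687: DF=(1 − 707/28687·(0.988900+0.950500))/(1+707/28687) = 9293/10000 ≈ 0.929300
step 4 [4y] bond c/1=33/400: DF=(4888703/4000000 − 33/400·(0.988900+0.950500+0.929300))/(1+33/400) = 569/625 ≈ 0.910400
step 5 [5y] bond c/1=7/400: DF=(3919397/4000000 − 7/400·(0.988900+0.950500+0.929300+0.910400))/(1+7/400) = 449/500 ≈ 0.898000

1 1 9889/10000
2 2 1901/2000
3 3 9293/10000
4 4 569/625
5 5 449/500
DF(4y) = 569/625 ≈ 0.910400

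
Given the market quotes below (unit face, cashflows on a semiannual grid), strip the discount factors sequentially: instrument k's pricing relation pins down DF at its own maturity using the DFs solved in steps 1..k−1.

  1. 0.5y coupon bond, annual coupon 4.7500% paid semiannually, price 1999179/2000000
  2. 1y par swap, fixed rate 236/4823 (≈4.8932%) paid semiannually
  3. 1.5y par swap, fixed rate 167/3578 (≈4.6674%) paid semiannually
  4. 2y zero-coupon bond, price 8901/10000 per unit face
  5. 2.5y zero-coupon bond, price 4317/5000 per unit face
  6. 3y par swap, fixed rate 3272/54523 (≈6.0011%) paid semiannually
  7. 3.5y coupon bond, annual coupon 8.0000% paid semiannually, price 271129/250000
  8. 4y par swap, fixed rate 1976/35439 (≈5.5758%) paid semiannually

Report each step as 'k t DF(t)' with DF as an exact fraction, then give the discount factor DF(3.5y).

step 1 [0.5y] bond c/2=19/800: DF=(1999179/2000000 − 19/800·(0))/(1+19/800) = 2441/2500 ≈ 0.976400
step 2 [1y] swap r/2=118/4823: DF=(1 − 118/4823·(0.976400))/(1+118/4823) = 1191/1250 ≈ 0.952800
step 3 [1.5y] swap r/2=167/7156: DF=(1 − 167/7156·(0.976400+0.952800))/(1+167/7156) = 2333/2500 ≈ 0.933200
step 4 [2y] zero: DF = P = 8901/10000 ≈ 0.890100
step 5 [2.5y] zero: DF = P = 4317/5000 ≈ 0.863400
step 6 [3y] swap r/2=1636/54523: DF=(1 − 1636/54523·(0.976400+0.952800+0.933200+0.890100+0.863400))/(1+1636/54523) = 2091/2500 ≈ 0.836400
step 7 [3.5y] bond c/2=1/25: DF=(271129/250000 − 1/25·(0.976400+0.952800+0.933200+0.890100+0.863400+0.836400))/(1+1/25) = 8331/10000 ≈ 0.833100
step 8 [4y] swap r/2=988/35439: DF=(1 − 988/35439·(0.976400+0.952800+0.933200+0.890100+0.863400+0.836400+0.833100))/(1+988/35439) = 1003/1250 ≈ 0.802400

1 1/2 2441/2500
2 1 1191/1250
3 3/2 2333/2500
4 2 8901/10000
5 5/2 4317/5000
6 3 2091/2500
7 7/2 8331/10000
8 4 1003/1250
DF(3.5y) = 8331/10000 ≈ 0.833100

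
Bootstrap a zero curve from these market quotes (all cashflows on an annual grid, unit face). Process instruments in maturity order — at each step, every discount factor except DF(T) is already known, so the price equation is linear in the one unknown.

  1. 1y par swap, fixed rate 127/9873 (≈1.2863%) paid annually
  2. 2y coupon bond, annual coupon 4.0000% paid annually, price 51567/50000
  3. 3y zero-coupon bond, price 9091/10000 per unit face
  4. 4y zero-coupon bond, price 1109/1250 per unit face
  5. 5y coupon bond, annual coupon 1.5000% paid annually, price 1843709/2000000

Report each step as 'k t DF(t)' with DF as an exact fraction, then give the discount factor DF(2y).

1 1 9873/10000
2 2 9537/10000
3 3 9091/10000
4 4 1109/1250
5 5 853/1000
DF(2y) = 9537/10000 ≈ 0.953700

step 1 [1y] swap r/1=127/9873: DF=(1 − 127/9873·(0))/(1+127/9873) = 9873/10000 ≈ 0.987300
step 2 [2y] bond c/1=1/25: DF=(51567/50000 − 1/25·(0.987300))/(1+1/25) = 9537/10000 ≈ 0.953700
step 3 [3y] zero: DF = P = 9091/10000 ≈ 0.909100
step 4 [4y] zero: DF = P = 1109/1250 ≈ 0.887200
step 5 [5y] bond c/1=3/200: DF=(1843709/2000000 − 3/200·(0.987300+0.953700+0.909100+0.887200))/(1+3/200) = 853/1000 ≈ 0.853000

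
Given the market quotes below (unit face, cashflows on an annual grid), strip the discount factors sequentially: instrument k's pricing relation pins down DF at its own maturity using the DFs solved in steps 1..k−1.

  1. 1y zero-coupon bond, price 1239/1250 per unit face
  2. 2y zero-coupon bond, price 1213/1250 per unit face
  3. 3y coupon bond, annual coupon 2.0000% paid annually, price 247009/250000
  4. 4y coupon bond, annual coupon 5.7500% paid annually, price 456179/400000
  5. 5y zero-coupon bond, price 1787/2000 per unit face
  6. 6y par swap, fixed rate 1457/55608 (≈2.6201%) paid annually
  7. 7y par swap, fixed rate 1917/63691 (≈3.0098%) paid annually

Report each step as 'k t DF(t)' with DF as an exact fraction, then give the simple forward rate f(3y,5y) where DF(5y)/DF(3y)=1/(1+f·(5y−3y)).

step 1 [1y] zero: DF = P = 1239/1250 ≈ 0.991200
step 2 [2y] zero: DF = P = 1213/1250 ≈ 0.970400
step 3 [3y] bond c/1=1/50: DF=(247009/250000 − 1/50·(0.991200+0.970400))/(1+1/50) = 4651/5000 ≈ 0.930200
step 4 [4y] bond c/1=23/400: DF=(456179/400000 − 23/400·(0.991200+0.970400+0.930200))/(1+23/400) = 2303/2500 ≈ 0.921200
step 5 [5y] zero: DF = P = 1787/2000 ≈ 0.893500
step 6 [6y] swap r/1=1457/55608: DF=(1 − 1457/55608·(0.991200+0.970400+0.930200+0.921200+0.893500))/(1+1457/55608) = 8543/10000 ≈ 0.854300
step 7 [7y] swap r/1=1917/63691: DF=(1 − 1917/63691·(0.991200+0.970400+0.930200+0.921200+0.893500+0.854300))/(1+1917/63691) = 8083/10000 ≈ 0.808300

1 1 1239/1250
2 2 1213/1250
3 3 4651/5000
4 4 2303/2500
5 5 1787/2000
6 6 8543/10000
7 7 8083/10000
f(3y,5y) = ((4651/5000)/(1787/2000) − 1)/(2) = 367/17870 ≈ 2.0537%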